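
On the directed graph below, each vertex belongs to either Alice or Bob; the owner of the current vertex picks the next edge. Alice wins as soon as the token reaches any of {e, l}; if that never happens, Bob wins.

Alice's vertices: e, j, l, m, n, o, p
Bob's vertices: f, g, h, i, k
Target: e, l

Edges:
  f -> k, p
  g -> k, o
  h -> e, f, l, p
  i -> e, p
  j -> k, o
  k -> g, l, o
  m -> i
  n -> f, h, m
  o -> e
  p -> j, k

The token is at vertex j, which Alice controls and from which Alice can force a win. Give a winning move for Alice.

o

A0 = {e, l}
A1: add {o} — o (Alice) has o→e.
A2: add {j} — j (Alice) has j→o.
A3: add {p} — p (Alice) has p→j.
A4: add {i} — i (Bob): all of {e, p} already in.
A5: add {m} — m (Alice) has m→i.
A6: add {n} — n (Alice) has n→m.
A7 = A6; e.g. f (Bob) can still go to k. Fixed point.
From j, successor o is in the attractor (rank 1); the other successor k is not.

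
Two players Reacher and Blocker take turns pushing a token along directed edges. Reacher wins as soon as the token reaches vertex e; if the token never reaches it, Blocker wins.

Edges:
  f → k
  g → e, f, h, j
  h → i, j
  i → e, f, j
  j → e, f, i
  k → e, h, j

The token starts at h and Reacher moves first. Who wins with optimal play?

Track states (vertex, player-to-move).
A0 = {(e,Reacher), (e,Blocker)}
A1: add {(g,Reacher), (i,Reacher), (j,Reacher), (k,Reacher)}.
A2: add {(f,Blocker), (h,Blocker)}.
A3 = A2; e.g. (f,Reacher) stays out. (h,Reacher) never enters ⇒ Blocker avoids the target.

Blocker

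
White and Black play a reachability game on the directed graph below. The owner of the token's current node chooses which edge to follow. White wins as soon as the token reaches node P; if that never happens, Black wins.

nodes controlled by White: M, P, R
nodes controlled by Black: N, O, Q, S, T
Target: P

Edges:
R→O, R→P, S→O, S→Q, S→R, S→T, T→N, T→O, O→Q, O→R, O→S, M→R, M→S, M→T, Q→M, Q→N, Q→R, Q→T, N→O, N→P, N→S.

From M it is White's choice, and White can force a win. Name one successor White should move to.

R

A0 = {P}
A1: add {R} — R (White) has R→P.
A2: add {M} — M (White) has M→R.
A3 = A2; e.g. N (Black) can still go to O. Fixed point.
From M, successor R is in the attractor (rank 1); the other successors S, T are not.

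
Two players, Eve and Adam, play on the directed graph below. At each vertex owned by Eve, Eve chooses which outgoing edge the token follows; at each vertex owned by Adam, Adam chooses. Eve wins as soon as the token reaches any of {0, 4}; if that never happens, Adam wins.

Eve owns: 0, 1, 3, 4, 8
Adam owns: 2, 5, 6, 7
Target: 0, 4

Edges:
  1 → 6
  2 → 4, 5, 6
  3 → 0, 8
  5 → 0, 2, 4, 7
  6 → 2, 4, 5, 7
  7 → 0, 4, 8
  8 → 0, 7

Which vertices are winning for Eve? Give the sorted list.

0, 3, 4, 7, 8

A0 = {0, 4}
A1: add {3, 8} — 3 (Eve) has 3→0; 8 (Eve) has 8→0.
A2: add {7} — 7 (Adam): all of {0, 4, 8} already in.
A3 = A2; e.g. 1 (Eve) has no edge into A2. Fixed point.
Eve's winning region = {0, 3, 4, 7, 8}.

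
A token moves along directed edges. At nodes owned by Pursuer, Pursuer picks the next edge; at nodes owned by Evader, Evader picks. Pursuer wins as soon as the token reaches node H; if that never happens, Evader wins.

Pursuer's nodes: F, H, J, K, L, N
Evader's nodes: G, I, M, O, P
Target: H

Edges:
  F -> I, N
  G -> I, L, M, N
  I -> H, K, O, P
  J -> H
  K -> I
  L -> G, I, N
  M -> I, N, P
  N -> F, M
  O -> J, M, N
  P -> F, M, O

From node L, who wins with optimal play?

A0 = {H}
A1: add {J} — J (Pursuer) has J→H.
A2 = A1; e.g. F (Pursuer) has no edge into A1. Fixed point.
L never enters the attractor, so Evader can avoid the target forever.

Evader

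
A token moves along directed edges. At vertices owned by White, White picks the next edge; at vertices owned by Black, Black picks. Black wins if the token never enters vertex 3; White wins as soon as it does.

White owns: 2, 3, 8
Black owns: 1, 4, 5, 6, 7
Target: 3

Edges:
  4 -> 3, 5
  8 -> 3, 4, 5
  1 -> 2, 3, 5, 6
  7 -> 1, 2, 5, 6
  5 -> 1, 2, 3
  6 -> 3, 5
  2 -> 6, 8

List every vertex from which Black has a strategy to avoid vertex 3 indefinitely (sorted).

1, 4, 5, 6, 7

A0 = {3}
A1: add {8} — 8 (White) has 8→3.
A2: add {2} — 2 (White) has 2→8.
A3 = A2; e.g. 1 (Black) can still go to 5. Fixed point.
White's attractor = {2, 3, 8}; Black avoids the target exactly from the complement.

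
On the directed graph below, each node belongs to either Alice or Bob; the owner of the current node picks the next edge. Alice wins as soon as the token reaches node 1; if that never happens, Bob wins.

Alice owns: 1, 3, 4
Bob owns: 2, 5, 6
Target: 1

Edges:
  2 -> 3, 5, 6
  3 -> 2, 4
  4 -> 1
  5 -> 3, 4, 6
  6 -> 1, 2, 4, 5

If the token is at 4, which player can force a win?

A0 = {1}
A1: add {4} — 4 (Alice) has 4→1.
4 ∈ A1, so Alice can force the target.

Alice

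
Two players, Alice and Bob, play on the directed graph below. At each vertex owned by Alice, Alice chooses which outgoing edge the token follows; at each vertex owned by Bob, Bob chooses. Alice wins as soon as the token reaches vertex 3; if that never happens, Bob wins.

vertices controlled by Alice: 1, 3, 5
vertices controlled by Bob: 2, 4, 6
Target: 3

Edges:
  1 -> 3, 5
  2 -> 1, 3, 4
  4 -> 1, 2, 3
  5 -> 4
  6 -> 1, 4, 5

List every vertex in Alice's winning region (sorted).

1, 3

A0 = {3}
A1: add {1} — 1 (Alice) has 1→3.
A2 = A1; e.g. 2 (Bob) can still go to 4. Fixed point.
Alice's winning region = {1, 3}.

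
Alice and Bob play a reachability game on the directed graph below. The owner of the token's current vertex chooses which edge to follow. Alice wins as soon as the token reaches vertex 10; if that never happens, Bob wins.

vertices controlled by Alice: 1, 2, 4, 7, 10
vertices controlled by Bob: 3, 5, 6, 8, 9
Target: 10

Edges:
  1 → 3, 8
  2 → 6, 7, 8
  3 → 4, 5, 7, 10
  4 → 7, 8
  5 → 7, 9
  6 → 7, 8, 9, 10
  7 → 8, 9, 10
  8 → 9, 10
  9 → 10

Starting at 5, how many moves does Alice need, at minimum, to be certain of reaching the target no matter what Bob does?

A0 = {10}
A1: add {7, 9} — 7 (Alice) has 7→10; 9 (Bob): all of {10} already in.
A2: add {2, 4, 5, 8} — 2 (Alice) has 2→7; 4 (Alice) has 4→7; 5 (Bob): all of {7, 9} already in; 8 (Bob): all of {9, 10} already in.
5 enters the attractor at level 2, so Alice can force the target in 2 moves from there.

2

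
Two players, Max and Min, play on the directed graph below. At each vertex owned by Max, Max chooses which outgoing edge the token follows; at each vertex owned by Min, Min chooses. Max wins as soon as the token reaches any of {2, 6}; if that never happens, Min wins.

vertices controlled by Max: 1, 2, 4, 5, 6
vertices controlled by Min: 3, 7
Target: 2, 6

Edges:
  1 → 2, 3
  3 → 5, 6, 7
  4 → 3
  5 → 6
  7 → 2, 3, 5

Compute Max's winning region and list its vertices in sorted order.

1, 2, 5, 6

A0 = {2, 6}
A1: add {1, 5} — 1 (Max) has 1→2; 5 (Max) has 5→6.
A2 = A1; e.g. 3 (Min) can still go to 7. Fixed point.
Max's winning region = {1, 2, 5, 6}.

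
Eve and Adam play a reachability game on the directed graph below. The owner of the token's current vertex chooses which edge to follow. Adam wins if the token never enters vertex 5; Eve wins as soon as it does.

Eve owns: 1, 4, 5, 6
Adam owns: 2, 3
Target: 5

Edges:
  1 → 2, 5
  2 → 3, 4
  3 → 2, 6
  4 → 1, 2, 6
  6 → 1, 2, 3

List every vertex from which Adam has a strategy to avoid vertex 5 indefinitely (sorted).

A0 = {5}
A1: add {1} — 1 (Eve) has 1→5.
A2: add {4, 6} — 4 (Eve) has 4→1; 6 (Eve) has 6→1.
A3 = A2; e.g. 2 (Adam) can still go to 3. Fixed point.
Eve's attractor = {1, 4, 5, 6}; Adam avoids the target exactly from the complement.

2, 3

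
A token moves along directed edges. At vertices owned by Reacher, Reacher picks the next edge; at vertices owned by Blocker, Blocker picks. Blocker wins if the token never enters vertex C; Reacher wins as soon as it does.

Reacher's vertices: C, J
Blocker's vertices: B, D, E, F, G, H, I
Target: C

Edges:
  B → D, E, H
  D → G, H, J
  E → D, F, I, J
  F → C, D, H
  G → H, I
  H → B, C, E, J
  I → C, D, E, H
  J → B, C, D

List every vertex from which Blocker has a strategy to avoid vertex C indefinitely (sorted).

B, D, E, F, G, H, I

A0 = {C}
A1: add {J} — J (Reacher) has J→C.
A2 = A1; e.g. B (Blocker) can still go to D. Fixed point.
Reacher's attractor = {C, J}; Blocker avoids the target exactly from the complement.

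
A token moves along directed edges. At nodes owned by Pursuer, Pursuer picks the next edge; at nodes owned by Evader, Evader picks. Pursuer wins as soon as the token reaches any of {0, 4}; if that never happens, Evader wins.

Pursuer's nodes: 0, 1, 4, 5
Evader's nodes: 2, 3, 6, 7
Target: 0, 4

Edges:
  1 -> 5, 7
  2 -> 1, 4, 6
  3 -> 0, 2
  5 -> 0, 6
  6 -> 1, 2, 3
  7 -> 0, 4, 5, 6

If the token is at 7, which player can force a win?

Evader

A0 = {0, 4}
A1: add {5} — 5 (Pursuer) has 5→0.
A2: add {1} — 1 (Pursuer) has 1→5.
A3 = A2; e.g. 2 (Evader) can still go to 6. Fixed point.
7 never enters the attractor, so Evader can avoid the target forever.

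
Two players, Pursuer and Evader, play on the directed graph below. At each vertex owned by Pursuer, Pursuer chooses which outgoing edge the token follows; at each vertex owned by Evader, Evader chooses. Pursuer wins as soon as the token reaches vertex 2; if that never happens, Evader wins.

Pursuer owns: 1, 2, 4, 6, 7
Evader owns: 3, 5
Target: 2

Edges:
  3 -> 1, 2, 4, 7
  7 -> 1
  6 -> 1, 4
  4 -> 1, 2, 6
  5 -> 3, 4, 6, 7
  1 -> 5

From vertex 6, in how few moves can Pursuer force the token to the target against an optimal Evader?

A0 = {2}
A1: add {4} — 4 (Pursuer) has 4→2.
A2: add {6} — 6 (Pursuer) has 6→4.
A3 = A2; e.g. 1 (Pursuer) has no edge into A2. Fixed point.
6 enters the attractor at level 2, so Pursuer can force the target in 2 moves from there.

2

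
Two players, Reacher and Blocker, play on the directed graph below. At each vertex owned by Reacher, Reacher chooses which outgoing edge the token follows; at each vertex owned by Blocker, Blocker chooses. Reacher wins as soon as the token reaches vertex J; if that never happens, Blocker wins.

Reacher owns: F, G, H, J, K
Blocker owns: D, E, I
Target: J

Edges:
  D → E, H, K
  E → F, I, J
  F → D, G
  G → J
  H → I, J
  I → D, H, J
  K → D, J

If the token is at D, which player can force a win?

Blocker

A0 = {J}
A1: add {G, H, K} — G (Reacher) has G→J; H (Reacher) has H→J; K (Reacher) has K→J.
A2: add {F} — F (Reacher) has F→G.
A3 = A2; e.g. D (Blocker) can still go to E. Fixed point.
D never enters the attractor, so Blocker can avoid the target forever.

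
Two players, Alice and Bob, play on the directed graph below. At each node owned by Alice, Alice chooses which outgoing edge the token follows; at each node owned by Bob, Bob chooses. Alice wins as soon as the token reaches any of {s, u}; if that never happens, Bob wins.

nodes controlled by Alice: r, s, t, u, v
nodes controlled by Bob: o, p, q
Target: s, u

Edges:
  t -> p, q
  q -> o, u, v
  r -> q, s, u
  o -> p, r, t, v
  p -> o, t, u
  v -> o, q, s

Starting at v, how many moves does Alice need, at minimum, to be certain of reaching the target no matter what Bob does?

A0 = {s, u}
A1: add {r, v} — r (Alice) has r→s; v (Alice) has v→s.
A2 = A1; e.g. o (Bob) can still go to p. Fixed point.
v enters the attractor at level 1, so Alice can force the target in 1 move from there.

1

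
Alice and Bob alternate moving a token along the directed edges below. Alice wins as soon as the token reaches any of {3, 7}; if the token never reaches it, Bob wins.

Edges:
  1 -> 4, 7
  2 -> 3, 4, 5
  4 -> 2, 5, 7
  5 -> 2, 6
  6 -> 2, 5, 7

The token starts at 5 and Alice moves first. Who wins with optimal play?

Track states (vertex, player-to-move).
A0 = {(3,Alice), (3,Bob), (7,Alice), (7,Bob)}
A1: add {(1,Alice), (2,Alice), (4,Alice), (6,Alice)}.
A2: add {(1,Bob), (5,Bob)}.
A3 = A2; e.g. (2,Bob) stays out. (5,Alice) never enters ⇒ Bob avoids the target.

Bob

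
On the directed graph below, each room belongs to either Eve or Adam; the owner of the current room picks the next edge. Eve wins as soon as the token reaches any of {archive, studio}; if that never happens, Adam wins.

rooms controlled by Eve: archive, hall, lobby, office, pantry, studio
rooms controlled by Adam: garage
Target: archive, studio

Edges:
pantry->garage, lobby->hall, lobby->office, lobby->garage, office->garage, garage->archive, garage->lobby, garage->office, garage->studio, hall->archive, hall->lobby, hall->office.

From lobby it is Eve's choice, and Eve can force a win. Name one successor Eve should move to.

A0 = {archive, studio}
A1: add {hall} — hall (Eve) has hall→archive.
A2: add {lobby} — lobby (Eve) has lobby→hall.
A3 = A2; e.g. pantry (Eve) has no edge into A2. Fixed point.
From lobby, successor hall is in the attractor (rank 1); the other successors garage, office are not.

hall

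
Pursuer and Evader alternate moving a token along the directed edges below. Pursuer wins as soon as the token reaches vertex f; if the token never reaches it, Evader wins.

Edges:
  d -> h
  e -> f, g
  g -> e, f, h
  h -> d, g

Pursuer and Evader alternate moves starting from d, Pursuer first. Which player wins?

Track states (vertex, player-to-move).
A0 = {(f,Pursuer), (f,Evader)}
A1: add {(e,Pursuer), (g,Pursuer)}.
A2: add {(e,Evader)}.
A3 = A2; e.g. (d,Pursuer) stays out. (d,Pursuer) never enters ⇒ Evader avoids the target.

Evader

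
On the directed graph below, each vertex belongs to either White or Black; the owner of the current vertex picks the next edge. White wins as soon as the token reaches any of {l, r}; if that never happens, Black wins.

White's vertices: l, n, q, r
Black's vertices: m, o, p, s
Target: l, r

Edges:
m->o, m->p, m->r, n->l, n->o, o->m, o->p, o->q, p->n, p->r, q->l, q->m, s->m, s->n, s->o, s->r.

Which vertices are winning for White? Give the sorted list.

l, n, p, q, r

A0 = {l, r}
A1: add {n, q} — n (White) has n→l; q (White) has q→l.
A2: add {p} — p (Black): all of {n, r} already in.
A3 = A2; e.g. m (Black) can still go to o. Fixed point.
White's winning region = {l, n, p, q, r}.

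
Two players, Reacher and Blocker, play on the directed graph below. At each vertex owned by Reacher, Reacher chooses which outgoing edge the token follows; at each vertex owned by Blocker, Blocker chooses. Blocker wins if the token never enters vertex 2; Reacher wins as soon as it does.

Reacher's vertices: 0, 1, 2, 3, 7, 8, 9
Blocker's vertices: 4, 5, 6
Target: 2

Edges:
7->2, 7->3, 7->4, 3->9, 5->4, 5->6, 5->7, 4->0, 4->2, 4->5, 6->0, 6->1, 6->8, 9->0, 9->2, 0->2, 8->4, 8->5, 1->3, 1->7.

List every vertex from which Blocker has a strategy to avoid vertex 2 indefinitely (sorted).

A0 = {2}
A1: add {0, 7, 9} — 0 (Reacher) has 0→2; 7 (Reacher) has 7→2; 9 (Reacher) has 9→2.
A2: add {1, 3} — 1 (Reacher) has 1→7; 3 (Reacher) has 3→9.
A3 = A2; e.g. 4 (Blocker) can still go to 5. Fixed point.
Reacher's attractor = {0, 1, 2, 3, 7, 9}; Blocker avoids the target exactly from the complement.

4, 5, 6, 8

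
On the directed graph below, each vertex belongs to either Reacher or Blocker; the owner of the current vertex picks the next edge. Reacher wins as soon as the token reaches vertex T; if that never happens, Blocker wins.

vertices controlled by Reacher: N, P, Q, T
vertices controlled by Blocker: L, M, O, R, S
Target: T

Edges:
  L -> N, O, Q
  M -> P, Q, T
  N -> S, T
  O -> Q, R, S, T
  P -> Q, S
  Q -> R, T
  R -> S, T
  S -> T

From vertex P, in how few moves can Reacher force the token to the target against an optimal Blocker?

A0 = {T}
A1: add {N, Q, S} — N (Reacher) has N→T; Q (Reacher) has Q→T; S (Blocker): all of {T} already in.
A2: add {P, R} — P (Reacher) has P→Q; R (Blocker): all of {S, T} already in.
P enters the attractor at level 2, so Reacher can force the target in 2 moves from there.

2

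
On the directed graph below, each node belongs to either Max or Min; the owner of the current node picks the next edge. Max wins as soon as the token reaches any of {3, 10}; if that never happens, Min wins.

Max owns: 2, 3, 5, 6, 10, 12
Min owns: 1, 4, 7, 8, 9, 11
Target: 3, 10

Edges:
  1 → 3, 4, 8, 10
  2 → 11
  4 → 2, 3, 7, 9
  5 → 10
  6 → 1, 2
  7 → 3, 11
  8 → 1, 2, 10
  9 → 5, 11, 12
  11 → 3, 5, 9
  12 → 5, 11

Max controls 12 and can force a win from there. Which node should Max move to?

5

A0 = {3, 10}
A1: add {5} — 5 (Max) has 5→10.
A2: add {12} — 12 (Max) has 12→5.
A3 = A2; e.g. 1 (Min) can still go to 4. Fixed point.
From 12, successor 5 is in the attractor (rank 1); the other successor 11 is not.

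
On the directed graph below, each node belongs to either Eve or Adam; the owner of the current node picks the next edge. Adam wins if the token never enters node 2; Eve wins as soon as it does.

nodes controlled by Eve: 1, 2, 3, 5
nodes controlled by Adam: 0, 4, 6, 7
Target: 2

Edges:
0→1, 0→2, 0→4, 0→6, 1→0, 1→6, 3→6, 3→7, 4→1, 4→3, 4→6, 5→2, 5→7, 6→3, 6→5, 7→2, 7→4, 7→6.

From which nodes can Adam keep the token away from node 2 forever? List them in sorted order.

A0 = {2}
A1: add {5} — 5 (Eve) has 5→2.
A2 = A1; e.g. 0 (Adam) can still go to 1. Fixed point.
Eve's attractor = {2, 5}; Adam avoids the target exactly from the complement.

0, 1, 3, 4, 6, 7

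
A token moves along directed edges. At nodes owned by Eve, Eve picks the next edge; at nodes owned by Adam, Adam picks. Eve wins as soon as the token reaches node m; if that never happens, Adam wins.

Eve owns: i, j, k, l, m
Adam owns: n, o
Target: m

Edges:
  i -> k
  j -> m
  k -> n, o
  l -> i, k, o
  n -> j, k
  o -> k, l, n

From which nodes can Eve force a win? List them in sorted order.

A0 = {m}
A1: add {j} — j (Eve) has j→m.
A2 = A1; e.g. i (Eve) has no edge into A1. Fixed point.
Eve's winning region = {j, m}.

j, m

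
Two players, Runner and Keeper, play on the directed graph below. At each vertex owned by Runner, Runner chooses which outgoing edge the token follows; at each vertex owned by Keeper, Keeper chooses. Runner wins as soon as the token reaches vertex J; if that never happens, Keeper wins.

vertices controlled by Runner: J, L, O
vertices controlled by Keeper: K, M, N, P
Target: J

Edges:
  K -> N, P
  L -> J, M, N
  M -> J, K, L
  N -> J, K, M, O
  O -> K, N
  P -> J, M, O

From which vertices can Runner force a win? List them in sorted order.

A0 = {J}
A1: add {L} — L (Runner) has L→J.
A2 = A1; e.g. K (Keeper) can still go to N. Fixed point.
Runner's winning region = {J, L}.

J, L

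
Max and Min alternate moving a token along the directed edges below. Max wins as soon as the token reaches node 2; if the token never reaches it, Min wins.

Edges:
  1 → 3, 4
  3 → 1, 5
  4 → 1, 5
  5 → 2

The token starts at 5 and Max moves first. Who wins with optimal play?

Track states (vertex, player-to-move).
A0 = {(2,Max), (2,Min)}
A1: add {(5,Max), (5,Min)}.
(5,Max) ∈ A1 ⇒ Max forces the target.

Max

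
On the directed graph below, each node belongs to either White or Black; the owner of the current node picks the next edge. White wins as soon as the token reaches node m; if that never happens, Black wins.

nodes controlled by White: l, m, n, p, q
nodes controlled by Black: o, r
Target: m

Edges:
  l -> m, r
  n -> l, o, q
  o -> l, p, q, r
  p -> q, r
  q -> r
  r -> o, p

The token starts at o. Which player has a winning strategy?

Black

A0 = {m}
A1: add {l} — l (White) has l→m.
A2: add {n} — n (White) has n→l.
A3 = A2; e.g. o (Black) can still go to p. Fixed point.
o never enters the attractor, so Black can avoid the target forever.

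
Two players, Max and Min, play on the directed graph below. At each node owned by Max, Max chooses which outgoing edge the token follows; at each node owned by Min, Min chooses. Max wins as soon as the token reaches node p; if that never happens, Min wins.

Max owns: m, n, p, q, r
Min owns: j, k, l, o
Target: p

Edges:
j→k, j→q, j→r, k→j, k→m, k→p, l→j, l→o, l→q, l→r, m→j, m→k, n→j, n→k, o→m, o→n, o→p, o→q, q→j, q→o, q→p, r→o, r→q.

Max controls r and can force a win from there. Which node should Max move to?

A0 = {p}
A1: add {q} — q (Max) has q→p.
A2: add {r} — r (Max) has r→q.
A3 = A2; e.g. j (Min) can still go to k. Fixed point.
From r, successor q is in the attractor (rank 1); the other successor o is not.

q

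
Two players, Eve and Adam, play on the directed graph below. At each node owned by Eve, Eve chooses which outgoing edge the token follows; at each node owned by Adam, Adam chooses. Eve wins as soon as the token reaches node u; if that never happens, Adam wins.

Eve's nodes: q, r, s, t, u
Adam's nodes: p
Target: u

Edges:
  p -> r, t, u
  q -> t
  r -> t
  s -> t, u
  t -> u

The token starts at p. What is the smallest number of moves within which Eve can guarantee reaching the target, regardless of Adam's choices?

A0 = {u}
A1: add {s, t} — s (Eve) has s→u; t (Eve) has t→u.
A2: add {q, r} — q (Eve) has q→t; r (Eve) has r→t.
A3: add {p} — p (Adam): all of {r, t, u} already in.
A3 = all vertices. Fixed point.
p enters the attractor at level 3, so Eve can force the target in 3 moves from there.

3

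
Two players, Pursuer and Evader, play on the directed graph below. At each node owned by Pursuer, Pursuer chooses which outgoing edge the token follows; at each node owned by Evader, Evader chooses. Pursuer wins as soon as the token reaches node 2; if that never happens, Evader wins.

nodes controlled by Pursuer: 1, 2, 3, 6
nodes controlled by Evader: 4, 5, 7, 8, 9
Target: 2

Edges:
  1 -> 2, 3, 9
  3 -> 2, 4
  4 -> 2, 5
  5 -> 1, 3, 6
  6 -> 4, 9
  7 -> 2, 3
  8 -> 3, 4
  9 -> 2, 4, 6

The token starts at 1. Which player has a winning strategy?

A0 = {2}
A1: add {1, 3} — 1 (Pursuer) has 1→2; 3 (Pursuer) has 3→2.
1 ∈ A1, so Pursuer can force the target.

Pursuer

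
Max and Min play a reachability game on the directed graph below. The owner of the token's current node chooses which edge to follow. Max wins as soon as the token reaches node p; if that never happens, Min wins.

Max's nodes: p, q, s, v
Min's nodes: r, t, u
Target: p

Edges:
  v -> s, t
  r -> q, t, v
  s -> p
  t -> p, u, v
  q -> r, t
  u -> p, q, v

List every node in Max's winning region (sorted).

A0 = {p}
A1: add {s} — s (Max) has s→p.
A2: add {v} — v (Max) has v→s.
A3 = A2; e.g. q (Max) has no edge into A2. Fixed point.
Max's winning region = {p, s, v}.

p, s, v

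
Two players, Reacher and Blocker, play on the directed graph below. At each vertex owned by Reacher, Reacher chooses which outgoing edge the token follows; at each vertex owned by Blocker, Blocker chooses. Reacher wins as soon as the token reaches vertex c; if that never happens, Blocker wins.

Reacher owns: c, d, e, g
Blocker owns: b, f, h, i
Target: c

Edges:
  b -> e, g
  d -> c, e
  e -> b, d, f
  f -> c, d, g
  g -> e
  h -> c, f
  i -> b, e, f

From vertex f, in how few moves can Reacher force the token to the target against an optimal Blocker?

A0 = {c}
A1: add {d} — d (Reacher) has d→c.
A2: add {e} — e (Reacher) has e→d.
A3: add {g} — g (Reacher) has g→e.
A4: add {b, f} — b (Blocker): all of {e, g} already in; f (Blocker): all of {c, d, g} already in.
f enters the attractor at level 4, so Reacher can force the target in 4 moves from there.

4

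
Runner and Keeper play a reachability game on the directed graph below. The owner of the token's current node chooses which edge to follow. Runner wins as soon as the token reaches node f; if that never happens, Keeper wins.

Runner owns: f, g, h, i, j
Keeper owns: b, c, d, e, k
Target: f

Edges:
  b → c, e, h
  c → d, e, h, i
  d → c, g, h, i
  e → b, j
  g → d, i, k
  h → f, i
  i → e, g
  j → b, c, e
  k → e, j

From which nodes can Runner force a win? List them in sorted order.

f, h

A0 = {f}
A1: add {h} — h (Runner) has h→f.
A2 = A1; e.g. b (Keeper) can still go to c. Fixed point.
Runner's winning region = {f, h}.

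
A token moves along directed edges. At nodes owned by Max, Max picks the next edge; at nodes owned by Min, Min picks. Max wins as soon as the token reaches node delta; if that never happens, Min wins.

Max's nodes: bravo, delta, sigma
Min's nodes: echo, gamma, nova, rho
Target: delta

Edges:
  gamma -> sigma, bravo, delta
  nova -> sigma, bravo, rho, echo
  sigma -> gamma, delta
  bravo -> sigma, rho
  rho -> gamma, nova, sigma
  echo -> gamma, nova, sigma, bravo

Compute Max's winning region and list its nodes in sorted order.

bravo, delta, gamma, sigma

A0 = {delta}
A1: add {sigma} — sigma (Max) has sigma→delta.
A2: add {bravo} — bravo (Max) has bravo→sigma.
A3: add {gamma} — gamma (Min): all of {sigma, bravo, delta} already in.
A4 = A3; e.g. nova (Min) can still go to rho. Fixed point.
Max's winning region = {bravo, delta, gamma, sigma}.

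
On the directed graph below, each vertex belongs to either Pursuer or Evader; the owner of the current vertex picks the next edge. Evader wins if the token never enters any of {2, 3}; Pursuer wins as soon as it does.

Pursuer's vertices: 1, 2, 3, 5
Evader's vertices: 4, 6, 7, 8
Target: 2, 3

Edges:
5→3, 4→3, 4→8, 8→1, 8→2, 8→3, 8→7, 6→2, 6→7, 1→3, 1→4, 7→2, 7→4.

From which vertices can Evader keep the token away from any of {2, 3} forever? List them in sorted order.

A0 = {2, 3}
A1: add {1, 5} — 1 (Pursuer) has 1→3; 5 (Pursuer) has 5→3.
A2 = A1; e.g. 4 (Evader) can still go to 8. Fixed point.
Pursuer's attractor = {1, 2, 3, 5}; Evader avoids the target exactly from the complement.

4, 6, 7, 8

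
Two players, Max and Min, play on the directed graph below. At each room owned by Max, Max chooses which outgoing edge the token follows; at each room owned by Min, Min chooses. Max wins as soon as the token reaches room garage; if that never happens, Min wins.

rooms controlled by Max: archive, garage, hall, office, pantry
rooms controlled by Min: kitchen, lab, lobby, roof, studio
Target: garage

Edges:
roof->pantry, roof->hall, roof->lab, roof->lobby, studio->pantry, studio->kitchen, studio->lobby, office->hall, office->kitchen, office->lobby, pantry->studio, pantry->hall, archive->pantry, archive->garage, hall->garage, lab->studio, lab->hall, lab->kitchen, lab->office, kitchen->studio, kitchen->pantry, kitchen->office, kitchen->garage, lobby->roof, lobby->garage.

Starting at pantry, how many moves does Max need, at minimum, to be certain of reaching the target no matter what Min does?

2

A0 = {garage}
A1: add {archive, hall} — hall (Max) has hall→garage; archive (Max) has archive→garage.
A2: add {office, pantry} — pantry (Max) has pantry→hall; office (Max) has office→hall.
A3 = A2; e.g. studio (Min) can still go to kitchen. Fixed point.
pantry enters the attractor at level 2, so Max can force the target in 2 moves from there.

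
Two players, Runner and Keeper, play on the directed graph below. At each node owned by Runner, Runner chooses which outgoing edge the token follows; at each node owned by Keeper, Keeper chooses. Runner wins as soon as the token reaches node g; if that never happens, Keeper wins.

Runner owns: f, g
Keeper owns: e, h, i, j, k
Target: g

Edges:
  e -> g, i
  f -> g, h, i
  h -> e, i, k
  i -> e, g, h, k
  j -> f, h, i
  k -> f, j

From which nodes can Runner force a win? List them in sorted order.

f, g

A0 = {g}
A1: add {f} — f (Runner) has f→g.
A2 = A1; e.g. e (Keeper) can still go to i. Fixed point.
Runner's winning region = {f, g}.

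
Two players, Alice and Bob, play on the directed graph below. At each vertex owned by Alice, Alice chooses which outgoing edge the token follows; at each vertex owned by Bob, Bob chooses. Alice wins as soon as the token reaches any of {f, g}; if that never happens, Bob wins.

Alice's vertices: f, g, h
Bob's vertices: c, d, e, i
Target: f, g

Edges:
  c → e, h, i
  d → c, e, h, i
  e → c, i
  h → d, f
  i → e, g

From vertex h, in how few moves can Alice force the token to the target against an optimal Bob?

1

A0 = {f, g}
A1: add {h} — h (Alice) has h→f.
A2 = A1; e.g. c (Bob) can still go to e. Fixed point.
h enters the attractor at level 1, so Alice can force the target in 1 move from there.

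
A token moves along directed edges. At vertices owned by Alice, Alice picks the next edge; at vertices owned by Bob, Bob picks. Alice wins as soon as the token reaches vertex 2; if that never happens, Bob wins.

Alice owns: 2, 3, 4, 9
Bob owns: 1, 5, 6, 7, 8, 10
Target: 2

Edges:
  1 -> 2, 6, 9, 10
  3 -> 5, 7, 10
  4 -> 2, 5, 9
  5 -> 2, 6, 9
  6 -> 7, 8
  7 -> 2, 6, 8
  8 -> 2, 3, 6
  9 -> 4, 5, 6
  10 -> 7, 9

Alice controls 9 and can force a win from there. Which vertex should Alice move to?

4

A0 = {2}
A1: add {4} — 4 (Alice) has 4→2.
A2: add {9} — 9 (Alice) has 9→4.
A3 = A2; e.g. 1 (Bob) can still go to 6. Fixed point.
From 9, successor 4 is in the attractor (rank 1); the other successors 5, 6 are not.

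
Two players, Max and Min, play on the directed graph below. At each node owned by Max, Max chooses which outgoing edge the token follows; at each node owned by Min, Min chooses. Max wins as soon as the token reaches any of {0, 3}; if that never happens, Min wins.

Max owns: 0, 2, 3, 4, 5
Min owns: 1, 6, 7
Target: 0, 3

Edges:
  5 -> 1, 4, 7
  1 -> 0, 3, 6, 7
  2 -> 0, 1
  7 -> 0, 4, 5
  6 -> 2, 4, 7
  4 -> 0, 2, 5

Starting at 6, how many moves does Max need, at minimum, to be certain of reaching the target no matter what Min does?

A0 = {0, 3}
A1: add {2, 4} — 2 (Max) has 2→0; 4 (Max) has 4→0.
A2: add {5} — 5 (Max) has 5→4.
A3: add {7} — 7 (Min): all of {0, 4, 5} already in.
A4: add {6} — 6 (Min): all of {2, 4, 7} already in.
6 enters the attractor at level 4, so Max can force the target in 4 moves from there.

4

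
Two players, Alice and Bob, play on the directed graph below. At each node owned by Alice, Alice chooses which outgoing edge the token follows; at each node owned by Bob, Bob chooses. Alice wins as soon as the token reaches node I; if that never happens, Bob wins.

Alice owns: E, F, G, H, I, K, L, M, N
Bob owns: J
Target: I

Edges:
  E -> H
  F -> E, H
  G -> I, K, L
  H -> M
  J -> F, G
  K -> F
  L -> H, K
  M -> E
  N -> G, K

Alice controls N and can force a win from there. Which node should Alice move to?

A0 = {I}
A1: add {G} — G (Alice) has G→I.
A2: add {N} — N (Alice) has N→G.
A3 = A2; e.g. E (Alice) has no edge into A2. Fixed point.
From N, successor G is in the attractor (rank 1); the other successor K is not.

G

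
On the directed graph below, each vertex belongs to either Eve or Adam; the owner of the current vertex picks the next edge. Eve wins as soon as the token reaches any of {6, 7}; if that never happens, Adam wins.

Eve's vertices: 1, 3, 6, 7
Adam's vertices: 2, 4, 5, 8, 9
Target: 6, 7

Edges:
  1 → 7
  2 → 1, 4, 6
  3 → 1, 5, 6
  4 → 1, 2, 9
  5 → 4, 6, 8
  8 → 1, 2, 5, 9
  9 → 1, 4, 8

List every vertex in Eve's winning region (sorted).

1, 3, 6, 7

A0 = {6, 7}
A1: add {1, 3} — 1 (Eve) has 1→7; 3 (Eve) has 3→6.
A2 = A1; e.g. 2 (Adam) can still go to 4. Fixed point.
Eve's winning region = {1, 3, 6, 7}.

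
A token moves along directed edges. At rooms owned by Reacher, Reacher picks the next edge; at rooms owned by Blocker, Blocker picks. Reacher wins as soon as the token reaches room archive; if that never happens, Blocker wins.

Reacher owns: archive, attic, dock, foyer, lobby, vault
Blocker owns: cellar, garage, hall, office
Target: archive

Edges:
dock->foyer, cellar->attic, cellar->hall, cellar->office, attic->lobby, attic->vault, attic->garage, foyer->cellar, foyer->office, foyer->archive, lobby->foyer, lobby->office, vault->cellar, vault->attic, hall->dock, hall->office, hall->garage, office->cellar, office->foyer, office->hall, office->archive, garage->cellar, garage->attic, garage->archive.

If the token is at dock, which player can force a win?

A0 = {archive}
A1: add {foyer} — foyer (Reacher) has foyer→archive.
A2: add {dock, lobby} — dock (Reacher) has dock→foyer; lobby (Reacher) has lobby→foyer.
dock ∈ A2, so Reacher can force the target.

Reacher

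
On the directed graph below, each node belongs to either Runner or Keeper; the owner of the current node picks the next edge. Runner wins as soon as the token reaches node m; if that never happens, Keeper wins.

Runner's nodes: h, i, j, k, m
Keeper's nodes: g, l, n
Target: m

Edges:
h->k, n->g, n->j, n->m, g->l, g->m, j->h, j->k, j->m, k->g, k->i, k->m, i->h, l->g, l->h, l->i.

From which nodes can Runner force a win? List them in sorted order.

A0 = {m}
A1: add {j, k} — j (Runner) has j→m; k (Runner) has k→m.
A2: add {h} — h (Runner) has h→k.
A3: add {i} — i (Runner) has i→h.
A4 = A3; e.g. g (Keeper) can still go to l. Fixed point.
Runner's winning region = {h, i, j, k, m}.

h, i, j, k, m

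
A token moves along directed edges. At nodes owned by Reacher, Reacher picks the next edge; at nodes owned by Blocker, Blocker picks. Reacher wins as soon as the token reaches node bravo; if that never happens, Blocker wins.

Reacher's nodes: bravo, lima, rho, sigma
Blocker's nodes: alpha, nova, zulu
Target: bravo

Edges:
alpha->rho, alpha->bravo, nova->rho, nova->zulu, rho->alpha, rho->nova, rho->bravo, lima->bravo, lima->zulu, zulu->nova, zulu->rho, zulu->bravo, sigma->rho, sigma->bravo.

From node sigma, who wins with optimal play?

Reacher

A0 = {bravo}
A1: add {lima, rho, sigma} — rho (Reacher) has rho→bravo; lima (Reacher) has lima→bravo; sigma (Reacher) has sigma→bravo.
sigma ∈ A1, so Reacher can force the target.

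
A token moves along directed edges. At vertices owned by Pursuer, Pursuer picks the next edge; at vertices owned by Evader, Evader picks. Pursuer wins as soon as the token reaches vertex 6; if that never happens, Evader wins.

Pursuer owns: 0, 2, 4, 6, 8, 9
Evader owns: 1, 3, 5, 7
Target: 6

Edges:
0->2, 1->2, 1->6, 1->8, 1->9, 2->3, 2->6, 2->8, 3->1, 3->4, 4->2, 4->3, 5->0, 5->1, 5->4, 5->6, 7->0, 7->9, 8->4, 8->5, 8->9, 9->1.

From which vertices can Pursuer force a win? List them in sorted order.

A0 = {6}
A1: add {2} — 2 (Pursuer) has 2→6.
A2: add {0, 4} — 0 (Pursuer) has 0→2; 4 (Pursuer) has 4→2.
A3: add {8} — 8 (Pursuer) has 8→4.
A4 = A3; e.g. 1 (Evader) can still go to 9. Fixed point.
Pursuer's winning region = {0, 2, 4, 6, 8}.

0, 2, 4, 6, 8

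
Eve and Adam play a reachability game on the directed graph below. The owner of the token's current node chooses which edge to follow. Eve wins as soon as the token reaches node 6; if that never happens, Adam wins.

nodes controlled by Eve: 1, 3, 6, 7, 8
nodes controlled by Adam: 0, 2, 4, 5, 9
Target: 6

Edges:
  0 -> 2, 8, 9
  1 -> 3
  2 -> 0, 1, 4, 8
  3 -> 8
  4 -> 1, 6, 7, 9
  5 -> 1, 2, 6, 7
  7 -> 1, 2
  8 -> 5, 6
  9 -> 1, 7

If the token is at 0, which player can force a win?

A0 = {6}
A1: add {8} — 8 (Eve) has 8→6.
A2: add {3} — 3 (Eve) has 3→8.
A3: add {1} — 1 (Eve) has 1→3.
A4: add {7} — 7 (Eve) has 7→1.
A5: add {9} — 9 (Adam): all of {1, 7} already in.
A6: add {4} — 4 (Adam): all of {1, 6, 7, 9} already in.
A7 = A6; e.g. 0 (Adam) can still go to 2. Fixed point.
0 never enters the attractor, so Adam can avoid the target forever.

Adam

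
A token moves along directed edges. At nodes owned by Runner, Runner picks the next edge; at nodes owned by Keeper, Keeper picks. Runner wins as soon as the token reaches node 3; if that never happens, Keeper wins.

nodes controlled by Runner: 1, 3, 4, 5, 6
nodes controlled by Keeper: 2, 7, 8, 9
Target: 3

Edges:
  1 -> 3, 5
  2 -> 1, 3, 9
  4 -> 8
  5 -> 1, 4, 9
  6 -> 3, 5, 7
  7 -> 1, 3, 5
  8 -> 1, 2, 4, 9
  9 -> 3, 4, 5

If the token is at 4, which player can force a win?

A0 = {3}
A1: add {1, 6} — 1 (Runner) has 1→3; 6 (Runner) has 6→3.
A2: add {5} — 5 (Runner) has 5→1.
A3: add {7} — 7 (Keeper): all of {1, 3, 5} already in.
A4 = A3; e.g. 2 (Keeper) can still go to 9. Fixed point.
4 never enters the attractor, so Keeper can avoid the target forever.

Keeper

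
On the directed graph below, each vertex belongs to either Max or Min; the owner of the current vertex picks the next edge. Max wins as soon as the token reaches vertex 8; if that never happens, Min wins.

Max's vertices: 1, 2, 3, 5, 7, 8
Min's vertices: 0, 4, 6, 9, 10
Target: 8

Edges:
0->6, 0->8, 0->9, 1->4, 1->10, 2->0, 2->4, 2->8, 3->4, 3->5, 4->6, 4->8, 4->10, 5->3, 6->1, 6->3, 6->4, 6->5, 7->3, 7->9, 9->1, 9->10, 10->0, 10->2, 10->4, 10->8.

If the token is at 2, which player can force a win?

Max

A0 = {8}
A1: add {2} — 2 (Max) has 2→8.
A2 = A1; e.g. 0 (Min) can still go to 6. Fixed point.
2 ∈ A1, so Max can force the target.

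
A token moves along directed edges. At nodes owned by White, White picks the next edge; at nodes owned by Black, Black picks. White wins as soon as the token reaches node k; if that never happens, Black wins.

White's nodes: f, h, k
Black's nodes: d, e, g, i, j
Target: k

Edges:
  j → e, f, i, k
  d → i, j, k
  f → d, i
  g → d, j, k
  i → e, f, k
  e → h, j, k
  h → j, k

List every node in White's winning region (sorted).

h, k

A0 = {k}
A1: add {h} — h (White) has h→k.
A2 = A1; e.g. d (Black) can still go to i. Fixed point.
White's winning region = {h, k}.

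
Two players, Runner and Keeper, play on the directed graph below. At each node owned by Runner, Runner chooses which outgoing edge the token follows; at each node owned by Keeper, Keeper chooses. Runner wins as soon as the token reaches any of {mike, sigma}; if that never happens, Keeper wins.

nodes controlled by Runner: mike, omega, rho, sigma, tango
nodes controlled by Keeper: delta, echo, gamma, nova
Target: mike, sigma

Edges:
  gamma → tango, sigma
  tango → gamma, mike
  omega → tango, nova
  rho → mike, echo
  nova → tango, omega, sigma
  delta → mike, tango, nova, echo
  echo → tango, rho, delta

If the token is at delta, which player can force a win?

A0 = {mike, sigma}
A1: add {rho, tango} — tango (Runner) has tango→mike; rho (Runner) has rho→mike.
A2: add {gamma, omega} — gamma (Keeper): all of {tango, sigma} already in; omega (Runner) has omega→tango.
A3: add {nova} — nova (Keeper): all of {tango, omega, sigma} already in.
A4 = A3; e.g. delta (Keeper) can still go to echo. Fixed point.
delta never enters the attractor, so Keeper can avoid the target forever.

Keeper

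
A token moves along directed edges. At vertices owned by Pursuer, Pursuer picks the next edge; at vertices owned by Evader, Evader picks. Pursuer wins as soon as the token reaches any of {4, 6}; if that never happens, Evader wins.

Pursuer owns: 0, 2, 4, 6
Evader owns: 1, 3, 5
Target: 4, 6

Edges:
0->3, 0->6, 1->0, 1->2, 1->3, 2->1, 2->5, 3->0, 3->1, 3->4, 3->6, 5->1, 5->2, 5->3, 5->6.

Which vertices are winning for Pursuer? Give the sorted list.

A0 = {4, 6}
A1: add {0} — 0 (Pursuer) has 0→6.
A2 = A1; e.g. 1 (Evader) can still go to 2. Fixed point.
Pursuer's winning region = {0, 4, 6}.

0, 4, 6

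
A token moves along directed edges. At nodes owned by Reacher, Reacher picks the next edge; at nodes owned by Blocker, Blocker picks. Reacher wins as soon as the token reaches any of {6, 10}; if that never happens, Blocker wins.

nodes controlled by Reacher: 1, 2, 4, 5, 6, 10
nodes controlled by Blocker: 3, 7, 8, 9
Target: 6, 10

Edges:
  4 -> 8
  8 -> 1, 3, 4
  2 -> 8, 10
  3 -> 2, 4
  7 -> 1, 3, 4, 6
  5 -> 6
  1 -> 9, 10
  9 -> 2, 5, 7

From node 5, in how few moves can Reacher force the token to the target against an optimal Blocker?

A0 = {6, 10}
A1: add {1, 2, 5} — 1 (Reacher) has 1→10; 2 (Reacher) has 2→10; 5 (Reacher) has 5→6.
A2 = A1; e.g. 3 (Blocker) can still go to 4. Fixed point.
5 enters the attractor at level 1, so Reacher can force the target in 1 move from there.

1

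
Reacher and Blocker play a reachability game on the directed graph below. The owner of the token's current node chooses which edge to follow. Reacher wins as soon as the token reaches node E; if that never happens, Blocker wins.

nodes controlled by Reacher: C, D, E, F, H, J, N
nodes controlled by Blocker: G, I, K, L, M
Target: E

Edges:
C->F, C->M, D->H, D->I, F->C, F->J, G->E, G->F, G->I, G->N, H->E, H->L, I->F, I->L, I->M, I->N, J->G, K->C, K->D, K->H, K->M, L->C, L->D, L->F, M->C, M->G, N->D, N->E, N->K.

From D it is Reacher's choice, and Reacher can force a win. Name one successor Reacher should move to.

A0 = {E}
A1: add {H, N} — H (Reacher) has H→E; N (Reacher) has N→E.
A2: add {D} — D (Reacher) has D→H.
A3 = A2; e.g. C (Reacher) has no edge into A2. Fixed point.
From D, successor H is in the attractor (rank 1); the other successor I is not.

H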